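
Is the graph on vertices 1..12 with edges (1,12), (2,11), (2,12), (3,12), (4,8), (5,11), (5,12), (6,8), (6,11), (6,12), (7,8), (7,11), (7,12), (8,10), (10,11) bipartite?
Yes. Partition: {1, 2, 3, 4, 5, 6, 7, 9, 10}, {8, 11, 12}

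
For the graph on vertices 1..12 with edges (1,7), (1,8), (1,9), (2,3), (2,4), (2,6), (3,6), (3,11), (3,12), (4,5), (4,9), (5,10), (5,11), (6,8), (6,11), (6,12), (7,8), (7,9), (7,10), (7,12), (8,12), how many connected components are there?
1 (components: {1, 2, 3, 4, 5, 6, 7, 8, 9, 10, 11, 12})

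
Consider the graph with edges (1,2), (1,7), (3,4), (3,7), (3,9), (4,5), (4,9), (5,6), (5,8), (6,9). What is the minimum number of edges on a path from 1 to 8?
5 (path: 1 -> 7 -> 3 -> 4 -> 5 -> 8, 5 edges)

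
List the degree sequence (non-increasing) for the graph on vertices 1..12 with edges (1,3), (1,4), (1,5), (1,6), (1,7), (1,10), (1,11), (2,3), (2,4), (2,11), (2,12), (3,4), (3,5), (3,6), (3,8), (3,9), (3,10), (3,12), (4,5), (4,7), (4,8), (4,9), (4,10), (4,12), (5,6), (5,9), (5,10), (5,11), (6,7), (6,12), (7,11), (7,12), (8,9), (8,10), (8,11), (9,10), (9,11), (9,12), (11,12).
[9, 9, 7, 7, 7, 7, 7, 6, 5, 5, 5, 4] (degrees: deg(1)=7, deg(2)=4, deg(3)=9, deg(4)=9, deg(5)=7, deg(6)=5, deg(7)=5, deg(8)=5, deg(9)=7, deg(10)=6, deg(11)=7, deg(12)=7)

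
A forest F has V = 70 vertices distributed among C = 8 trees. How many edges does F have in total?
62 (Each of the 8 component trees on V_i vertices has V_i - 1 edges; summing gives V - C = 70 - 8 = 62)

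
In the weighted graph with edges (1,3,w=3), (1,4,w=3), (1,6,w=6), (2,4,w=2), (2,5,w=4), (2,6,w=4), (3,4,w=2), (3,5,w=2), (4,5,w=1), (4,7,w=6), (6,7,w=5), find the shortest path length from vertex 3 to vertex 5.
2 (path: 3 -> 5; weights 2 = 2)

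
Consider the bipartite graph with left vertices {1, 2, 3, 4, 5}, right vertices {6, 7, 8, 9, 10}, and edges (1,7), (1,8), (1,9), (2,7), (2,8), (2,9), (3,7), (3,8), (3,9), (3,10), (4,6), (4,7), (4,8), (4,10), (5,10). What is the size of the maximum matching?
5 (matching: (1,9), (2,8), (3,7), (4,6), (5,10); upper bound min(|L|,|R|) = min(5,5) = 5)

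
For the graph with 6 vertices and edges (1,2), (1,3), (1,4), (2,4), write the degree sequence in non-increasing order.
[3, 2, 2, 1, 0, 0] (degrees: deg(1)=3, deg(2)=2, deg(3)=1, deg(4)=2, deg(5)=0, deg(6)=0)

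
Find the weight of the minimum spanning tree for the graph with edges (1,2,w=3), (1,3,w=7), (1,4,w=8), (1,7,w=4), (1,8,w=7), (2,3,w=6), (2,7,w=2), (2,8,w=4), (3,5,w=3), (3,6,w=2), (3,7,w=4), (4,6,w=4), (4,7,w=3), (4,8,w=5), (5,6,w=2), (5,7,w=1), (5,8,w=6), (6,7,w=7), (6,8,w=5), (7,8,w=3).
16 (MST edges: (1,2,w=3), (2,7,w=2), (3,6,w=2), (4,7,w=3), (5,6,w=2), (5,7,w=1), (7,8,w=3); sum of weights 3 + 2 + 2 + 3 + 2 + 1 + 3 = 16)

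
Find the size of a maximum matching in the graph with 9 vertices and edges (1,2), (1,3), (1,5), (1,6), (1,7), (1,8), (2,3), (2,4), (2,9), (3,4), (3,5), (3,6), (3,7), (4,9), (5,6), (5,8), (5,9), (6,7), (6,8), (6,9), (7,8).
4 (matching: (1,8), (3,7), (4,9), (5,6); upper bound floor(n/2) = floor(9/2) = 4)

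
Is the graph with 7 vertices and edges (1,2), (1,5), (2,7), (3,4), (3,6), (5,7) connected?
No, it has 2 components: {1, 2, 5, 7}, {3, 4, 6}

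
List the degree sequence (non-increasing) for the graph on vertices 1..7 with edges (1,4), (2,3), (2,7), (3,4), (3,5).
[3, 2, 2, 1, 1, 1, 0] (degrees: deg(1)=1, deg(2)=2, deg(3)=3, deg(4)=2, deg(5)=1, deg(6)=0, deg(7)=1)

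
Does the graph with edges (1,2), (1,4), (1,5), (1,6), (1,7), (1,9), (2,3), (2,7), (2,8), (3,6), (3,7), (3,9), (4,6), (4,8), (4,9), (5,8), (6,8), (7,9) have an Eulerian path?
Yes — and in fact it has an Eulerian circuit (the graph is connected and all 9 vertices have even degree)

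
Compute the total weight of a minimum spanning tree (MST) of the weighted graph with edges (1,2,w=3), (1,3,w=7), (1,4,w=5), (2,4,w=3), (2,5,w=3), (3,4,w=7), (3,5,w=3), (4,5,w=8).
12 (MST edges: (1,2,w=3), (2,4,w=3), (2,5,w=3), (3,5,w=3); sum of weights 3 + 3 + 3 + 3 = 12)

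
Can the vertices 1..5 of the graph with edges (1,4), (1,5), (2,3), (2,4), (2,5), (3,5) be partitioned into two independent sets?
No (odd cycle of length 3: 2 -> 5 -> 3 -> 2)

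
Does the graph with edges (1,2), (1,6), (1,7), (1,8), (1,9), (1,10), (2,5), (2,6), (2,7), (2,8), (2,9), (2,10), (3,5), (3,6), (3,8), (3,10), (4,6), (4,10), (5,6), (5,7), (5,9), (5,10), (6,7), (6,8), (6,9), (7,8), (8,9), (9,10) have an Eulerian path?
Yes (the graph is connected and exactly 2 vertices have odd degree: {2, 7}; any Eulerian path must start and end at those)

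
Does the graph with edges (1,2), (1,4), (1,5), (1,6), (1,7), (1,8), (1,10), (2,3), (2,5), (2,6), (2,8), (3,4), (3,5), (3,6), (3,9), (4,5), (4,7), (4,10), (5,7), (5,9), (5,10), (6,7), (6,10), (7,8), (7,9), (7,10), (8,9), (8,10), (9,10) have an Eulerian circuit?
No (10 vertices have odd degree: {1, 2, 3, 4, 5, 6, 7, 8, 9, 10}; Eulerian circuit requires 0)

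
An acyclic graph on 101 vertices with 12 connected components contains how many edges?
89 (Each of the 12 component trees on V_i vertices has V_i - 1 edges; summing gives V - C = 101 - 12 = 89)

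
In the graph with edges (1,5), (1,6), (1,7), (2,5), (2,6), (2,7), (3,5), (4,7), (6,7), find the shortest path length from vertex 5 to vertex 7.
2 (path: 5 -> 2 -> 7, 2 edges)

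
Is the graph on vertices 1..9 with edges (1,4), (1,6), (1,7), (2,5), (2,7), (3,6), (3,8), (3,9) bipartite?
Yes. Partition: {1, 2, 3}, {4, 5, 6, 7, 8, 9}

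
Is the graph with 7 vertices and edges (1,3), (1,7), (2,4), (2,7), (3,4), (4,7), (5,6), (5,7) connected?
Yes (BFS from 1 visits [1, 3, 7, 4, 2, 5, 6] — all 7 vertices reached)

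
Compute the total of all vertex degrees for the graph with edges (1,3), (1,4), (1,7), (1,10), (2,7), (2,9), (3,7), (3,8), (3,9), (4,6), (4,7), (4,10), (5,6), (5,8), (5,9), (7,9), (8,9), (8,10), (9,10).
38 (handshake: sum of degrees = 2|E| = 2 x 19 = 38)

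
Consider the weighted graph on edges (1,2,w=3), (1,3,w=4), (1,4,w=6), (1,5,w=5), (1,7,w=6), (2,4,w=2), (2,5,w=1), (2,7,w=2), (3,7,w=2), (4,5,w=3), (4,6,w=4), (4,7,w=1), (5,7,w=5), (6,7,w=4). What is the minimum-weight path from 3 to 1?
4 (path: 3 -> 1; weights 4 = 4)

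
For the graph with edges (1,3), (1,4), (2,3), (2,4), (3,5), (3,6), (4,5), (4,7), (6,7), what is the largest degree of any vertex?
4 (attained at vertices 3, 4)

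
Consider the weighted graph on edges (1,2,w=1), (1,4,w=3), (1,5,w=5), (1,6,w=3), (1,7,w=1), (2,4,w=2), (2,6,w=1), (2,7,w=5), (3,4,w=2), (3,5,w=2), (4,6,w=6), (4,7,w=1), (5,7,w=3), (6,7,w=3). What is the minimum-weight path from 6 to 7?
3 (path: 6 -> 7; weights 3 = 3)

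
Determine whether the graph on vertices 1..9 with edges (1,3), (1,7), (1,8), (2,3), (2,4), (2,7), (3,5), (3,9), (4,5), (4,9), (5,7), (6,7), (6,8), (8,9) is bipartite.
Yes. Partition: {1, 2, 5, 6, 9}, {3, 4, 7, 8}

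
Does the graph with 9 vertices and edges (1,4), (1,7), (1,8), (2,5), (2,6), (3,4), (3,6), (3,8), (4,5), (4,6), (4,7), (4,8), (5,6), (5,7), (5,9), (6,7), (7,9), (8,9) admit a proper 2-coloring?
No (odd cycle of length 3: 7 -> 1 -> 4 -> 7)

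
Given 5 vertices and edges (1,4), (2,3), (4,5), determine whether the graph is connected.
No, it has 2 components: {1, 4, 5}, {2, 3}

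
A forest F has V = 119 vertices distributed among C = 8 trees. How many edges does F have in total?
111 (Each of the 8 component trees on V_i vertices has V_i - 1 edges; summing gives V - C = 119 - 8 = 111)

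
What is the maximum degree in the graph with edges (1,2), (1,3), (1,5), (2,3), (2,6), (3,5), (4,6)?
3 (attained at vertices 1, 2, 3)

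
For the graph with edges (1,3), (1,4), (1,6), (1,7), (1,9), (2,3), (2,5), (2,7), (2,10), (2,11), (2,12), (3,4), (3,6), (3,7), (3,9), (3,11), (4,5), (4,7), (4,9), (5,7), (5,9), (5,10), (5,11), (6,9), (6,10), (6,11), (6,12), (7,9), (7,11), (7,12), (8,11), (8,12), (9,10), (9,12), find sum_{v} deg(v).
68 (handshake: sum of degrees = 2|E| = 2 x 34 = 68)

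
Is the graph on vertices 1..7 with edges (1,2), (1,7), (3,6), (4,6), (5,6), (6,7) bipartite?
Yes. Partition: {1, 6}, {2, 3, 4, 5, 7}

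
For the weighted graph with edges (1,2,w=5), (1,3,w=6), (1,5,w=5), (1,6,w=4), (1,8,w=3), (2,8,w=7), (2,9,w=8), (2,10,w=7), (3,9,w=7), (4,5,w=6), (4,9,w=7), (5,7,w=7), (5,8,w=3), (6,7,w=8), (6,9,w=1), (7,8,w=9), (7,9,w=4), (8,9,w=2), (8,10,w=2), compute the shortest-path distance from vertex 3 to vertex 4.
14 (path: 3 -> 9 -> 4; weights 7 + 7 = 14)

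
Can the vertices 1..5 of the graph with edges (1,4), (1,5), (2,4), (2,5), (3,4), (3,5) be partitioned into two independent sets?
Yes. Partition: {1, 2, 3}, {4, 5}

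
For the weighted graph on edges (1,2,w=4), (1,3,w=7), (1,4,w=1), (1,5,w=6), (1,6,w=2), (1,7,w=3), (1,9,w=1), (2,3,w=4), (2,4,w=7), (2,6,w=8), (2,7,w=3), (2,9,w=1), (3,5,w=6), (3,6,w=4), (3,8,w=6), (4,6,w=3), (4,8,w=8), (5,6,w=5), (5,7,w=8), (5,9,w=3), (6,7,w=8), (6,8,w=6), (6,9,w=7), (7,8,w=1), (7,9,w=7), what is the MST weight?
16 (MST edges: (1,4,w=1), (1,6,w=2), (1,7,w=3), (1,9,w=1), (2,3,w=4), (2,9,w=1), (5,9,w=3), (7,8,w=1); sum of weights 1 + 2 + 3 + 1 + 4 + 1 + 3 + 1 = 16)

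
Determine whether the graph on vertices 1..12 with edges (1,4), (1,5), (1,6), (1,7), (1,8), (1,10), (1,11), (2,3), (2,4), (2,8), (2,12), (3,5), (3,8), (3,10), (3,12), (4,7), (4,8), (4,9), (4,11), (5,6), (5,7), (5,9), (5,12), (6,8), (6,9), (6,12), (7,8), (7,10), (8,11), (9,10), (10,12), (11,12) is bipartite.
No (odd cycle of length 3: 4 -> 1 -> 7 -> 4)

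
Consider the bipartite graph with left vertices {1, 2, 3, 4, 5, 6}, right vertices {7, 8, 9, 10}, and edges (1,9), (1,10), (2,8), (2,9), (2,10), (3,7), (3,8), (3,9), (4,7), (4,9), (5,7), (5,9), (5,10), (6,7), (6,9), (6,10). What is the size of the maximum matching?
4 (matching: (1,10), (2,9), (3,8), (4,7); upper bound min(|L|,|R|) = min(6,4) = 4)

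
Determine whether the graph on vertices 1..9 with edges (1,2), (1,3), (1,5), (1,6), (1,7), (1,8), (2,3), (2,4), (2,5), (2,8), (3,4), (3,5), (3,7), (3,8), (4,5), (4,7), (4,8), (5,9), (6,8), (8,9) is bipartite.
No (odd cycle of length 3: 2 -> 1 -> 5 -> 2)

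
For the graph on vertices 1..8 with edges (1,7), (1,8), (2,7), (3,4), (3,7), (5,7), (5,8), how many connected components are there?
2 (components: {1, 2, 3, 4, 5, 7, 8}, {6})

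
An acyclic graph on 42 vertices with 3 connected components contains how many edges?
39 (Each of the 3 component trees on V_i vertices has V_i - 1 edges; summing gives V - C = 42 - 3 = 39)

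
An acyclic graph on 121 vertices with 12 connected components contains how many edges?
109 (Each of the 12 component trees on V_i vertices has V_i - 1 edges; summing gives V - C = 121 - 12 = 109)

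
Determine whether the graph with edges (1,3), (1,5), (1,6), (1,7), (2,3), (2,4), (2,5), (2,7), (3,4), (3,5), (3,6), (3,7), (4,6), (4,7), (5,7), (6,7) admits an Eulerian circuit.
Yes (the graph is connected and all 7 vertices have even degree)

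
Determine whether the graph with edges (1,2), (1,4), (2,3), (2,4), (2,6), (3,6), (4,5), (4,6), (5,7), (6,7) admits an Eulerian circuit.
Yes (the graph is connected and all 7 vertices have even degree)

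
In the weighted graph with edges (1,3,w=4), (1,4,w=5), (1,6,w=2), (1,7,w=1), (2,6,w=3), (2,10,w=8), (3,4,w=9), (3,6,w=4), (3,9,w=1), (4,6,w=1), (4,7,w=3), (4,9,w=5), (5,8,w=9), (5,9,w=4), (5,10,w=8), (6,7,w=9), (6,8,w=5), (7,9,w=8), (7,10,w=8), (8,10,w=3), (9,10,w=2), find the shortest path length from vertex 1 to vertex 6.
2 (path: 1 -> 6; weights 2 = 2)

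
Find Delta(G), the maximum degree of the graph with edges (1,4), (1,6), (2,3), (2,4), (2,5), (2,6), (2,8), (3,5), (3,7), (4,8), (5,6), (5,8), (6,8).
5 (attained at vertex 2)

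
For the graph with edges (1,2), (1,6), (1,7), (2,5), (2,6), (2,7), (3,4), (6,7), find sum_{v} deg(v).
16 (handshake: sum of degrees = 2|E| = 2 x 8 = 16)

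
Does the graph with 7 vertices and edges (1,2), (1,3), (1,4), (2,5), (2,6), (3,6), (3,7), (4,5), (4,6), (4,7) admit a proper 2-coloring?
Yes. Partition: {1, 5, 6, 7}, {2, 3, 4}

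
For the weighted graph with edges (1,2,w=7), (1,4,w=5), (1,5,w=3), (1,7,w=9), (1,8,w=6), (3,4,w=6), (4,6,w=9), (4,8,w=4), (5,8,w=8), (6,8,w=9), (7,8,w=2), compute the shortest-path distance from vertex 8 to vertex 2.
13 (path: 8 -> 1 -> 2; weights 6 + 7 = 13)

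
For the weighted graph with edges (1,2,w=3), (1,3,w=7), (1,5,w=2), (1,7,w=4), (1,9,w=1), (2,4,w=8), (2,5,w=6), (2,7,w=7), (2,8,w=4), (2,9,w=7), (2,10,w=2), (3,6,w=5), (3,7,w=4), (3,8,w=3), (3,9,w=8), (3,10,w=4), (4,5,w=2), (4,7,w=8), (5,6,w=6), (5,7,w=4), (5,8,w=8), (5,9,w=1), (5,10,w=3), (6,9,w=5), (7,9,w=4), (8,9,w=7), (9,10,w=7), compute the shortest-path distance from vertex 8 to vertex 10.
6 (path: 8 -> 2 -> 10; weights 4 + 2 = 6)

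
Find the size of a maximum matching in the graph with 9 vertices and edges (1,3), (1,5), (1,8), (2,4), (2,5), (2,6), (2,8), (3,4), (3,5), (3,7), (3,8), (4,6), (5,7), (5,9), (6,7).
4 (matching: (2,8), (3,7), (4,6), (5,9); upper bound floor(n/2) = floor(9/2) = 4)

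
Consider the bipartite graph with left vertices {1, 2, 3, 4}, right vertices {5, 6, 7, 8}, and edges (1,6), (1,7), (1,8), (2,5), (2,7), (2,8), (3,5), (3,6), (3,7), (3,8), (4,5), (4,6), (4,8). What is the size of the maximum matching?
4 (matching: (1,8), (2,7), (3,6), (4,5); upper bound min(|L|,|R|) = min(4,4) = 4)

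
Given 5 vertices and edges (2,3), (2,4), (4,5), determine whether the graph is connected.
No, it has 2 components: {1}, {2, 3, 4, 5}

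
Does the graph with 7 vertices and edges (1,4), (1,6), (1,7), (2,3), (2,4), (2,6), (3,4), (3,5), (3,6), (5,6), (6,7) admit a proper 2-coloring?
No (odd cycle of length 3: 6 -> 1 -> 7 -> 6)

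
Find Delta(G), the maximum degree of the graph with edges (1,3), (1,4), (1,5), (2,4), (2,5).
3 (attained at vertex 1)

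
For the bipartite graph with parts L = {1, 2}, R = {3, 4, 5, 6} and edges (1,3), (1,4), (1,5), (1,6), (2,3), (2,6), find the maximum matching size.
2 (matching: (1,5), (2,6); upper bound min(|L|,|R|) = min(2,4) = 2)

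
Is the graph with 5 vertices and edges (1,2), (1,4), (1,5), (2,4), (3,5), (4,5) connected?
Yes (BFS from 1 visits [1, 2, 4, 5, 3] — all 5 vertices reached)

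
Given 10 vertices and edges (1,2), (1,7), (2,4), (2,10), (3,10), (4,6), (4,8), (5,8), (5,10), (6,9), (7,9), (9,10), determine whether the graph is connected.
Yes (BFS from 1 visits [1, 2, 7, 4, 10, 9, 6, 8, 3, 5] — all 10 vertices reached)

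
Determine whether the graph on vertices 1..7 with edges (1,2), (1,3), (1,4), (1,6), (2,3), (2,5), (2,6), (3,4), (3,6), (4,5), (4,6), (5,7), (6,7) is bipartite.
No (odd cycle of length 3: 2 -> 1 -> 3 -> 2)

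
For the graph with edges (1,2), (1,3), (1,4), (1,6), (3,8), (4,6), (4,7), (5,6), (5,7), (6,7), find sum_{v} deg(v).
20 (handshake: sum of degrees = 2|E| = 2 x 10 = 20)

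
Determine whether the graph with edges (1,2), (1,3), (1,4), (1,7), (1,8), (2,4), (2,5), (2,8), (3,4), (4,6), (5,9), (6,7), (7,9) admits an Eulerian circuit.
No (2 vertices have odd degree: {1, 7}; Eulerian circuit requires 0)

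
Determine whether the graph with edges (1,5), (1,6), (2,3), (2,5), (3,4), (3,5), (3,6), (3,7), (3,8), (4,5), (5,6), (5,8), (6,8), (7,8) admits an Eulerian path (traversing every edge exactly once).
Yes — and in fact it has an Eulerian circuit (the graph is connected and all 8 vertices have even degree)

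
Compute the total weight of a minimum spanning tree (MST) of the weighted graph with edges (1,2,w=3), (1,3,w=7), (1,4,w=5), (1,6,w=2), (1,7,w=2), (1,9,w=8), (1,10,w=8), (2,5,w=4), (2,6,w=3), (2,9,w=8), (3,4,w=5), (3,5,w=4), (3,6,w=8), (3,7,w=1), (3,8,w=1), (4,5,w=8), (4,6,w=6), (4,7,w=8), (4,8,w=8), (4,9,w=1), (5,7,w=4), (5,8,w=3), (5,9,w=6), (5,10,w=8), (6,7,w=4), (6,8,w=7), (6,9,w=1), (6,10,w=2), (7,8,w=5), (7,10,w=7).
16 (MST edges: (1,2,w=3), (1,6,w=2), (1,7,w=2), (3,7,w=1), (3,8,w=1), (4,9,w=1), (5,8,w=3), (6,9,w=1), (6,10,w=2); sum of weights 3 + 2 + 2 + 1 + 1 + 1 + 3 + 1 + 2 = 16)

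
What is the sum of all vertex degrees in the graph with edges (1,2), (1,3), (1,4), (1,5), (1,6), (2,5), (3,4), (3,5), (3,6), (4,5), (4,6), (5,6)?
24 (handshake: sum of degrees = 2|E| = 2 x 12 = 24)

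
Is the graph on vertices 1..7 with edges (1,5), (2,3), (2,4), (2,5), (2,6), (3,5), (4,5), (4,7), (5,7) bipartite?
No (odd cycle of length 3: 2 -> 5 -> 4 -> 2)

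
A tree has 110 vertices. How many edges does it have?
109 (A tree on V vertices has V - 1 edges, so 110 - 1 = 109)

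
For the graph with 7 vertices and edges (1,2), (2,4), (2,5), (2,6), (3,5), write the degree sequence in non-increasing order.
[4, 2, 1, 1, 1, 1, 0] (degrees: deg(1)=1, deg(2)=4, deg(3)=1, deg(4)=1, deg(5)=2, deg(6)=1, deg(7)=0)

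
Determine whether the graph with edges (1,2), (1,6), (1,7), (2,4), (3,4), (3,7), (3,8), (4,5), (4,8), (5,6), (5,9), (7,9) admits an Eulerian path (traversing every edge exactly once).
No (4 vertices have odd degree: {1, 3, 5, 7}; Eulerian path requires 0 or 2)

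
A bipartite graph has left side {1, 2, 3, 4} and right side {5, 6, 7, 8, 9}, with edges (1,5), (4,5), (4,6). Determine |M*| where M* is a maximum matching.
2 (matching: (1,5), (4,6); upper bound min(|L|,|R|) = min(4,5) = 4)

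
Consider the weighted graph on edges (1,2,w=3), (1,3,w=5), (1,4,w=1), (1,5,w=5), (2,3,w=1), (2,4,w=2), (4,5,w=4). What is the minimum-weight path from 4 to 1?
1 (path: 4 -> 1; weights 1 = 1)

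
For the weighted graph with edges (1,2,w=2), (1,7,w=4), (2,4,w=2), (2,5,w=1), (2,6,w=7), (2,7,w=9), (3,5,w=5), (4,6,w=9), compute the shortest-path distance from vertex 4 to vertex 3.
8 (path: 4 -> 2 -> 5 -> 3; weights 2 + 1 + 5 = 8)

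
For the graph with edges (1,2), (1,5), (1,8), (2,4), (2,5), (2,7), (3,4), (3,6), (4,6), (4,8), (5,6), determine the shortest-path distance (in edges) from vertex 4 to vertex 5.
2 (path: 4 -> 2 -> 5, 2 edges)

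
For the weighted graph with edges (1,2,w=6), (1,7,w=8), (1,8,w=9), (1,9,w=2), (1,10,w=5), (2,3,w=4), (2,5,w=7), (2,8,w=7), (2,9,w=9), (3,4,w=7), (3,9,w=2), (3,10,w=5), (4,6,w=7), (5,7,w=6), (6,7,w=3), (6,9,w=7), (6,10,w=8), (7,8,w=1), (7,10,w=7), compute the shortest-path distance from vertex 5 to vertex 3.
11 (path: 5 -> 2 -> 3; weights 7 + 4 = 11)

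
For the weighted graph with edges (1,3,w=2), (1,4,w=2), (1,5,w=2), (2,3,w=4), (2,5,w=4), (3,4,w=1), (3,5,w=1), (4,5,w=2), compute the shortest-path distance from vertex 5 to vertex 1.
2 (path: 5 -> 1; weights 2 = 2)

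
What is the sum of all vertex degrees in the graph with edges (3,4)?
2 (handshake: sum of degrees = 2|E| = 2 x 1 = 2)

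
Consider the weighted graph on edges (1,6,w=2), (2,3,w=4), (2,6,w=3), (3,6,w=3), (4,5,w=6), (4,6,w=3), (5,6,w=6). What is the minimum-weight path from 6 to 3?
3 (path: 6 -> 3; weights 3 = 3)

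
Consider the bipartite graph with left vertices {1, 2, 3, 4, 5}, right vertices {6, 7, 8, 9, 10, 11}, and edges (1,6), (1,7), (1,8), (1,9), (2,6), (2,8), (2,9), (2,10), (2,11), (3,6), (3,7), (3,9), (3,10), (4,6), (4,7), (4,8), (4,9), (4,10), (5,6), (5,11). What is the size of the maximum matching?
5 (matching: (1,9), (2,8), (3,10), (4,7), (5,11); upper bound min(|L|,|R|) = min(5,6) = 5)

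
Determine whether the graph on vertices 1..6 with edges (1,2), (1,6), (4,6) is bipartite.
Yes. Partition: {1, 3, 4, 5}, {2, 6}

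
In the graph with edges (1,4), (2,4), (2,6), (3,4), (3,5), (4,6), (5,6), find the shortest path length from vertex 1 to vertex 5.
3 (path: 1 -> 4 -> 6 -> 5, 3 edges)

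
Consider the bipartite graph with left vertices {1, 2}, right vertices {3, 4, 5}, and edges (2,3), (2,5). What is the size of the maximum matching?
1 (matching: (2,5); upper bound min(|L|,|R|) = min(2,3) = 2)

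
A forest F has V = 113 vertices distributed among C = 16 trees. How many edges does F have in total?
97 (Each of the 16 component trees on V_i vertices has V_i - 1 edges; summing gives V - C = 113 - 16 = 97)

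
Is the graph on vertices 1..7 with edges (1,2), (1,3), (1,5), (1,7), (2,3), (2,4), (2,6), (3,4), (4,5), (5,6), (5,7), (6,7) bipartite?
No (odd cycle of length 3: 5 -> 1 -> 7 -> 5)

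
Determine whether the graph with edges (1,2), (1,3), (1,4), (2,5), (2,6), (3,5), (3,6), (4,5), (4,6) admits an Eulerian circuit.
No (6 vertices have odd degree: {1, 2, 3, 4, 5, 6}; Eulerian circuit requires 0)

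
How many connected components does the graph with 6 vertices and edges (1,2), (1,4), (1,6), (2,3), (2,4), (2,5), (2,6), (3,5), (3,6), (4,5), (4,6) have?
1 (components: {1, 2, 3, 4, 5, 6})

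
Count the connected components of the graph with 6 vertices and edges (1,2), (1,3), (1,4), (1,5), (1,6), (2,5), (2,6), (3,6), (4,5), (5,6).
1 (components: {1, 2, 3, 4, 5, 6})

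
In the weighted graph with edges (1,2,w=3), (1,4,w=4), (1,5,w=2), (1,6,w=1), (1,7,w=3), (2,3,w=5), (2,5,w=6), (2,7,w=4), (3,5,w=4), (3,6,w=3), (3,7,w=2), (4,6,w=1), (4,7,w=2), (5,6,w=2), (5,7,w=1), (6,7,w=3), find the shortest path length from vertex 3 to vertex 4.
4 (path: 3 -> 7 -> 4; weights 2 + 2 = 4)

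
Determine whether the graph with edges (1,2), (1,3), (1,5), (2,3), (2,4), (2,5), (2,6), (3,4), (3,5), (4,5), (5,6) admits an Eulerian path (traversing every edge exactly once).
No (4 vertices have odd degree: {1, 2, 4, 5}; Eulerian path requires 0 or 2)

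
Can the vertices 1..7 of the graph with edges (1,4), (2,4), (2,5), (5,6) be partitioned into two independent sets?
Yes. Partition: {1, 2, 3, 6, 7}, {4, 5}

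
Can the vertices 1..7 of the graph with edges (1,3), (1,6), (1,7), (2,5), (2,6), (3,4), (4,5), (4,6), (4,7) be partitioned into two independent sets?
Yes. Partition: {1, 2, 4}, {3, 5, 6, 7}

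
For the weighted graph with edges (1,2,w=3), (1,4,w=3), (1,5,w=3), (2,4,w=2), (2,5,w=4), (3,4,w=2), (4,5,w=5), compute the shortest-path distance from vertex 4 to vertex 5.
5 (path: 4 -> 5; weights 5 = 5)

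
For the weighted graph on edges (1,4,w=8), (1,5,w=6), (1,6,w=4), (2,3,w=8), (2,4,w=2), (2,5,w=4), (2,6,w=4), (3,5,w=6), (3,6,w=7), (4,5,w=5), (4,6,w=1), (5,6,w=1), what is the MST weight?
14 (MST edges: (1,6,w=4), (2,4,w=2), (3,5,w=6), (4,6,w=1), (5,6,w=1); sum of weights 4 + 2 + 6 + 1 + 1 = 14)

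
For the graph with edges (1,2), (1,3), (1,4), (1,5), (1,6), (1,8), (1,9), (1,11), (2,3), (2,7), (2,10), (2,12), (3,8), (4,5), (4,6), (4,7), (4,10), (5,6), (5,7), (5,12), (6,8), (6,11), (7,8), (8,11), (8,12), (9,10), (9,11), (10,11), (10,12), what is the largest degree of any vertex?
8 (attained at vertex 1)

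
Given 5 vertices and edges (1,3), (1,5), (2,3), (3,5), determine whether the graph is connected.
No, it has 2 components: {1, 2, 3, 5}, {4}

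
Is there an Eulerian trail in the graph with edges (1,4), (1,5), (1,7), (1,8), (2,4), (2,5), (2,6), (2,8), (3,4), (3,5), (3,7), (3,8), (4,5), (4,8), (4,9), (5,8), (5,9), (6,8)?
Yes — and in fact it has an Eulerian circuit (the graph is connected and all 9 vertices have even degree)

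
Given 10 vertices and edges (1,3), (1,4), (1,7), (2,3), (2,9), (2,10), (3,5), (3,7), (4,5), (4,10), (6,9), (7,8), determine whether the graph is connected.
Yes (BFS from 1 visits [1, 3, 4, 7, 2, 5, 10, 8, 9, 6] — all 10 vertices reached)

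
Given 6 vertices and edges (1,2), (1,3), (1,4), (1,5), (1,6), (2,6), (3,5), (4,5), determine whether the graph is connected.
Yes (BFS from 1 visits [1, 2, 3, 4, 5, 6] — all 6 vertices reached)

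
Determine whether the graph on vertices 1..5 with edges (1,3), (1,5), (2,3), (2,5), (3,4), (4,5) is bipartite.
Yes. Partition: {1, 2, 4}, {3, 5}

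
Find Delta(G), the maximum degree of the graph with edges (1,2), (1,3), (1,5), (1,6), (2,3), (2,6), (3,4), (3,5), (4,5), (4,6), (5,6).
4 (attained at vertices 1, 3, 5, 6)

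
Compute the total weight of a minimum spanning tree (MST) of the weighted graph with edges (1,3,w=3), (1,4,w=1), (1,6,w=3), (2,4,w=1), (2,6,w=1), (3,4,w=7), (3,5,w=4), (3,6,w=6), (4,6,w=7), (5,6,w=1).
7 (MST edges: (1,3,w=3), (1,4,w=1), (2,4,w=1), (2,6,w=1), (5,6,w=1); sum of weights 3 + 1 + 1 + 1 + 1 = 7)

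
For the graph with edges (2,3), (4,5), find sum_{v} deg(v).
4 (handshake: sum of degrees = 2|E| = 2 x 2 = 4)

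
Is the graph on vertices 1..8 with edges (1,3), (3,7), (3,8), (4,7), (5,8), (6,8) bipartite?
Yes. Partition: {1, 2, 7, 8}, {3, 4, 5, 6}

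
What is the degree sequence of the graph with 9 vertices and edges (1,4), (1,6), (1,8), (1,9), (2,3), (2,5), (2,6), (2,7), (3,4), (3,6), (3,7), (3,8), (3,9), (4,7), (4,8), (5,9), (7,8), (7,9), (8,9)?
[6, 5, 5, 5, 4, 4, 4, 3, 2] (degrees: deg(1)=4, deg(2)=4, deg(3)=6, deg(4)=4, deg(5)=2, deg(6)=3, deg(7)=5, deg(8)=5, deg(9)=5)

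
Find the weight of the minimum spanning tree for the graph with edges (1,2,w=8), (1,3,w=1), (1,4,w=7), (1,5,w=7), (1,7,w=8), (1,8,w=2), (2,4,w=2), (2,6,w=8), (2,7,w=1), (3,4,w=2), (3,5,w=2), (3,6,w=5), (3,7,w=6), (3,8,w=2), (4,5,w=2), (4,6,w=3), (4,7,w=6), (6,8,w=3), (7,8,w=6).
13 (MST edges: (1,3,w=1), (1,8,w=2), (2,4,w=2), (2,7,w=1), (3,4,w=2), (3,5,w=2), (4,6,w=3); sum of weights 1 + 2 + 2 + 1 + 2 + 2 + 3 = 13)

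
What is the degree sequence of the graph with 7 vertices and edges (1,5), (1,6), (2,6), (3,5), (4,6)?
[3, 2, 2, 1, 1, 1, 0] (degrees: deg(1)=2, deg(2)=1, deg(3)=1, deg(4)=1, deg(5)=2, deg(6)=3, deg(7)=0)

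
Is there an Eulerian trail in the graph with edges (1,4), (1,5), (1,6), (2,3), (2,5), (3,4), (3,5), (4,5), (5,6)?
No (4 vertices have odd degree: {1, 3, 4, 5}; Eulerian path requires 0 or 2)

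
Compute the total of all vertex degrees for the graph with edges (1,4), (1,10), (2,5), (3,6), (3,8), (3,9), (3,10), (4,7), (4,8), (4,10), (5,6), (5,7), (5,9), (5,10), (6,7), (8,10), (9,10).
34 (handshake: sum of degrees = 2|E| = 2 x 17 = 34)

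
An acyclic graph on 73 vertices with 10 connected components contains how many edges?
63 (Each of the 10 component trees on V_i vertices has V_i - 1 edges; summing gives V - C = 73 - 10 = 63)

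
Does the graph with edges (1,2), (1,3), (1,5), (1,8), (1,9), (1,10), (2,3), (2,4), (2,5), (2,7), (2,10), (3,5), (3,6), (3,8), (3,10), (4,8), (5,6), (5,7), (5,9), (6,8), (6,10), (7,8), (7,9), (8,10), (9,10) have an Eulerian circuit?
Yes (the graph is connected and all 10 vertices have even degree)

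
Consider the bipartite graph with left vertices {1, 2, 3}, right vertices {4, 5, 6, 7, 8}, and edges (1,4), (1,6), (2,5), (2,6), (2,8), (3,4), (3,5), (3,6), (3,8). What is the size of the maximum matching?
3 (matching: (1,6), (2,8), (3,5); upper bound min(|L|,|R|) = min(3,5) = 3)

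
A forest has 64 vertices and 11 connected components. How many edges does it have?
53 (Each of the 11 component trees on V_i vertices has V_i - 1 edges; summing gives V - C = 64 - 11 = 53)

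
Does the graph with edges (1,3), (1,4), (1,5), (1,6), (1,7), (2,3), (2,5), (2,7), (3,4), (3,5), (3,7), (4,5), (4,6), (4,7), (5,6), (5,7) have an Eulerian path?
No (6 vertices have odd degree: {1, 2, 3, 4, 6, 7}; Eulerian path requires 0 or 2)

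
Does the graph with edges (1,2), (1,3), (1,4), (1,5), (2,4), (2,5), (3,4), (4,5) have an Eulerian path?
Yes (the graph is connected and exactly 2 vertices have odd degree: {2, 5}; any Eulerian path must start and end at those)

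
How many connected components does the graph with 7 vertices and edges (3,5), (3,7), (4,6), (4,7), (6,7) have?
3 (components: {1}, {2}, {3, 4, 5, 6, 7})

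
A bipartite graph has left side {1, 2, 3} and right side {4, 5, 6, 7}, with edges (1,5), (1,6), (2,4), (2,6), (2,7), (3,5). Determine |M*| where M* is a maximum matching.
3 (matching: (1,6), (2,7), (3,5); upper bound min(|L|,|R|) = min(3,4) = 3)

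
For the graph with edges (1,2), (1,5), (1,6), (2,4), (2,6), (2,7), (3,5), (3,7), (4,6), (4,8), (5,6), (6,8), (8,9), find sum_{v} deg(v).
26 (handshake: sum of degrees = 2|E| = 2 x 13 = 26)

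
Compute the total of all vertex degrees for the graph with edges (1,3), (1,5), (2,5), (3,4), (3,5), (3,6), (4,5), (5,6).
16 (handshake: sum of degrees = 2|E| = 2 x 8 = 16)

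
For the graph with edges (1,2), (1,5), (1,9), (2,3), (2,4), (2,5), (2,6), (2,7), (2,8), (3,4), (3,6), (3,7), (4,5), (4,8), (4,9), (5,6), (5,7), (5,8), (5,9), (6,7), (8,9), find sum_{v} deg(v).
42 (handshake: sum of degrees = 2|E| = 2 x 21 = 42)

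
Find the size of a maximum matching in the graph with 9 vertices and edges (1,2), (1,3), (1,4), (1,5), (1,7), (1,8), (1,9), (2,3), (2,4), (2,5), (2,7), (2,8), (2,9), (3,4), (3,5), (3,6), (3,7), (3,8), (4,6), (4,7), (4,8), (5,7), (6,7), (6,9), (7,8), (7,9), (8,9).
4 (matching: (2,5), (3,6), (4,7), (8,9); upper bound floor(n/2) = floor(9/2) = 4)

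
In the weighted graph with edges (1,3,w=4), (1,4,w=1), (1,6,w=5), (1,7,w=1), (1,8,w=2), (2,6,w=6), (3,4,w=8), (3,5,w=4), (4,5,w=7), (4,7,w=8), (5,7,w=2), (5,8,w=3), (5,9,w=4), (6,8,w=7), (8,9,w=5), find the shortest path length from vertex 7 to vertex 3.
5 (path: 7 -> 1 -> 3; weights 1 + 4 = 5)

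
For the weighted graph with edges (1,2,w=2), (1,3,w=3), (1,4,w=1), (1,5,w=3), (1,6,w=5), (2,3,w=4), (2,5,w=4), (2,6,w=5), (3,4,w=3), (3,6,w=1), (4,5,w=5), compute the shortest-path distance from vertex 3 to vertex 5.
6 (path: 3 -> 1 -> 5; weights 3 + 3 = 6)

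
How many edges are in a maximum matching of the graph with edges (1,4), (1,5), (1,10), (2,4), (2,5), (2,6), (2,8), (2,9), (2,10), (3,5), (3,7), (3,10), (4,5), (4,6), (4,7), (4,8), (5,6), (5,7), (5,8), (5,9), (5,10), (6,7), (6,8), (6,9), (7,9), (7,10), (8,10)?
5 (matching: (1,4), (2,8), (3,10), (5,7), (6,9); upper bound floor(n/2) = floor(10/2) = 5)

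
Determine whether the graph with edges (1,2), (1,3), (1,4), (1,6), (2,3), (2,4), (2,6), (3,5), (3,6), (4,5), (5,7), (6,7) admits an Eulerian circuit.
No (2 vertices have odd degree: {4, 5}; Eulerian circuit requires 0)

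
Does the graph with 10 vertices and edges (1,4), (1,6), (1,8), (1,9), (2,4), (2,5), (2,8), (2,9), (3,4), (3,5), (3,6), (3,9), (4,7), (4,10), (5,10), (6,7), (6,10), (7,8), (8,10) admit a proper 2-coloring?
Yes. Partition: {1, 2, 3, 7, 10}, {4, 5, 6, 8, 9}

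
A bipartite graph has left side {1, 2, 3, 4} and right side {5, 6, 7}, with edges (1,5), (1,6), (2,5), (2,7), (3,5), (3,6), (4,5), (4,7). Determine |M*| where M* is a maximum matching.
3 (matching: (1,6), (2,7), (3,5); upper bound min(|L|,|R|) = min(4,3) = 3)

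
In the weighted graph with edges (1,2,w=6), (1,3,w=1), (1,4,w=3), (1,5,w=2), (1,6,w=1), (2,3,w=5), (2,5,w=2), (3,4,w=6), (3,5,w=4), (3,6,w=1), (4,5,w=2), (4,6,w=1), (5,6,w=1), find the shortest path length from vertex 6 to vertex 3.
1 (path: 6 -> 3; weights 1 = 1)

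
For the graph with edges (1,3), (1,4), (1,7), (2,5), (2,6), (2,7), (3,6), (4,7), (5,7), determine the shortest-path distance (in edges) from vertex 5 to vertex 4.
2 (path: 5 -> 7 -> 4, 2 edges)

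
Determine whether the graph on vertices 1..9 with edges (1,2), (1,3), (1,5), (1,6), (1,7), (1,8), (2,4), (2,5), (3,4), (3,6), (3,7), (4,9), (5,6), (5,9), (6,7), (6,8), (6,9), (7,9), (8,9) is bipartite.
No (odd cycle of length 3: 2 -> 1 -> 5 -> 2)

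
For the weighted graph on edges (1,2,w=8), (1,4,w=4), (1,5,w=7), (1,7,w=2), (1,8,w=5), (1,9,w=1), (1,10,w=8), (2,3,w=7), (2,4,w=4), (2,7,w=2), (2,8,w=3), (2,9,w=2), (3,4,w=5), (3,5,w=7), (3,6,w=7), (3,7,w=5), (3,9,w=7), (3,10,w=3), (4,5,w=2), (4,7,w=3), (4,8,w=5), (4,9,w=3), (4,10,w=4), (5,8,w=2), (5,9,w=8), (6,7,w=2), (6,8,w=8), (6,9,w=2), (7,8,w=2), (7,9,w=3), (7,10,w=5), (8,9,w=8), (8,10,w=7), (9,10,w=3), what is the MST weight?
19 (MST edges: (1,7,w=2), (1,9,w=1), (2,7,w=2), (3,10,w=3), (4,5,w=2), (5,8,w=2), (6,9,w=2), (7,8,w=2), (9,10,w=3); sum of weights 2 + 1 + 2 + 3 + 2 + 2 + 2 + 2 + 3 = 19)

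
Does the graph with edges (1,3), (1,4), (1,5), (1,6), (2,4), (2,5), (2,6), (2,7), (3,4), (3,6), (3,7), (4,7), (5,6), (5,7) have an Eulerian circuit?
Yes (the graph is connected and all 7 vertices have even degree)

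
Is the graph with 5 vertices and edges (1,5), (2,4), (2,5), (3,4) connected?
Yes (BFS from 1 visits [1, 5, 2, 4, 3] — all 5 vertices reached)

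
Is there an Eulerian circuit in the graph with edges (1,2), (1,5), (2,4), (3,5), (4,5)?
No (2 vertices have odd degree: {3, 5}; Eulerian circuit requires 0)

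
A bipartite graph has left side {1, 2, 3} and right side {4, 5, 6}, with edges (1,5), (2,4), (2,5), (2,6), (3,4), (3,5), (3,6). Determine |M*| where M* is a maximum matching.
3 (matching: (1,5), (2,6), (3,4); upper bound min(|L|,|R|) = min(3,3) = 3)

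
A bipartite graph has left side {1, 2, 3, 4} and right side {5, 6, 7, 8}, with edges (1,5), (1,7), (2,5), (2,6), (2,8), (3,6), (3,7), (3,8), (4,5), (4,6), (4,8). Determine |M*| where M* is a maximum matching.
4 (matching: (1,7), (2,8), (3,6), (4,5); upper bound min(|L|,|R|) = min(4,4) = 4)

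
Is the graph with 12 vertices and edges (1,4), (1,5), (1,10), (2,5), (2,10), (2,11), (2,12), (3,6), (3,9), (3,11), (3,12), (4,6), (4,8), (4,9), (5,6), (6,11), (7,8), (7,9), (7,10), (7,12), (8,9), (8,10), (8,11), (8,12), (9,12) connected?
Yes (BFS from 1 visits [1, 4, 5, 10, 6, 8, 9, 2, 7, 3, 11, 12] — all 12 vertices reached)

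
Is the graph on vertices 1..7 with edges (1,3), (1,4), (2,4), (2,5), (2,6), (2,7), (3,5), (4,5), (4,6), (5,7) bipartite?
No (odd cycle of length 3: 2 -> 4 -> 5 -> 2)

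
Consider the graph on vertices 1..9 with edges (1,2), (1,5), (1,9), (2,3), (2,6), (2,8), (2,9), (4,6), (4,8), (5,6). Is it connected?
No, it has 2 components: {1, 2, 3, 4, 5, 6, 8, 9}, {7}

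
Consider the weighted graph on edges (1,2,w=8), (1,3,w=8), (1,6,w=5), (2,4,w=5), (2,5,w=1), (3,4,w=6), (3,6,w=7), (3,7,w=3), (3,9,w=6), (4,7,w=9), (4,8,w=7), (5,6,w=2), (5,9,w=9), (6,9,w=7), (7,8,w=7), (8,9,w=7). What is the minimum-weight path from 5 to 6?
2 (path: 5 -> 6; weights 2 = 2)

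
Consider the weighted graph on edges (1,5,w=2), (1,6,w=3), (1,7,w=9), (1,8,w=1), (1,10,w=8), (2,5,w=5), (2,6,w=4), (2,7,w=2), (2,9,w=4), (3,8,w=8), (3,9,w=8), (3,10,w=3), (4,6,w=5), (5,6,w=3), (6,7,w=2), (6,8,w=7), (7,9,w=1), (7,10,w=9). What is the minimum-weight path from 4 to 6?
5 (path: 4 -> 6; weights 5 = 5)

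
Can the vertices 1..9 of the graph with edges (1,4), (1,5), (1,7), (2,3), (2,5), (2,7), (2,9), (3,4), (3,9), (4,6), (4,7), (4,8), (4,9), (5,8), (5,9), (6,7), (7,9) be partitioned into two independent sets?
No (odd cycle of length 3: 7 -> 1 -> 4 -> 7)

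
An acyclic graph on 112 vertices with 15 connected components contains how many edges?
97 (Each of the 15 component trees on V_i vertices has V_i - 1 edges; summing gives V - C = 112 - 15 = 97)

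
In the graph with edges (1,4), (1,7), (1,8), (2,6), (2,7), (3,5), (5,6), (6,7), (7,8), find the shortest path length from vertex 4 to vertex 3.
5 (path: 4 -> 1 -> 7 -> 6 -> 5 -> 3, 5 edges)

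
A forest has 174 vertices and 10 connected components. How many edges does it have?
164 (Each of the 10 component trees on V_i vertices has V_i - 1 edges; summing gives V - C = 174 - 10 = 164)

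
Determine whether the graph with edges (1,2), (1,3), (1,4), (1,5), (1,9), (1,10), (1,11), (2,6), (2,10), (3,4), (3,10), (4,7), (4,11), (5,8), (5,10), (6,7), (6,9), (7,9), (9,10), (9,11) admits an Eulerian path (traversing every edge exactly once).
No (10 vertices have odd degree: {1, 2, 3, 5, 6, 7, 8, 9, 10, 11}; Eulerian path requires 0 or 2)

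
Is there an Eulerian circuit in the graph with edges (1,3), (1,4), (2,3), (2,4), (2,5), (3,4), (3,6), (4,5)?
No (2 vertices have odd degree: {2, 6}; Eulerian circuit requires 0)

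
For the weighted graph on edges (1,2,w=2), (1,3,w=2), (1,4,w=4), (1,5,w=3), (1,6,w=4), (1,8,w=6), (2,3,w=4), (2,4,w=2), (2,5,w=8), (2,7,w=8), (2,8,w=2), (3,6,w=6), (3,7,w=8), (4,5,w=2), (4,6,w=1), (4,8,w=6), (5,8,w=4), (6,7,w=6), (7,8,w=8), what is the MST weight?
17 (MST edges: (1,2,w=2), (1,3,w=2), (2,4,w=2), (2,8,w=2), (4,5,w=2), (4,6,w=1), (6,7,w=6); sum of weights 2 + 2 + 2 + 2 + 2 + 1 + 6 = 17)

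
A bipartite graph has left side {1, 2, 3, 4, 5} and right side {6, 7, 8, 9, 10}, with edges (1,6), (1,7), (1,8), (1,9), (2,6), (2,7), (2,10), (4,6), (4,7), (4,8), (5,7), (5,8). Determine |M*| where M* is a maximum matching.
4 (matching: (1,9), (2,10), (4,8), (5,7); upper bound min(|L|,|R|) = min(5,5) = 5)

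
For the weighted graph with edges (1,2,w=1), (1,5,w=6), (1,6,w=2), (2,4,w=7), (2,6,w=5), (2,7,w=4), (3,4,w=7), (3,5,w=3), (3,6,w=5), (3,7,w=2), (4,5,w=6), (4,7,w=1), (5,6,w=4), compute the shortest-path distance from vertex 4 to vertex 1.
6 (path: 4 -> 7 -> 2 -> 1; weights 1 + 4 + 1 = 6)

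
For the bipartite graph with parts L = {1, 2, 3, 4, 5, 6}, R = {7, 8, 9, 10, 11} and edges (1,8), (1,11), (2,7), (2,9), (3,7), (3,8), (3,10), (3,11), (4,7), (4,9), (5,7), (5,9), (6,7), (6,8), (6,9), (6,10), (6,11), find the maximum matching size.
5 (matching: (1,11), (2,9), (3,10), (4,7), (6,8); upper bound min(|L|,|R|) = min(6,5) = 5)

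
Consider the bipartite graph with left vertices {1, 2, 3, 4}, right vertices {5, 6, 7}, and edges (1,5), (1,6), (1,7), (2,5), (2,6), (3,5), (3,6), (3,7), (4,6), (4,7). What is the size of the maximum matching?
3 (matching: (1,7), (2,6), (3,5); upper bound min(|L|,|R|) = min(4,3) = 3)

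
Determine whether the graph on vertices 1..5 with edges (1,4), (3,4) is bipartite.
Yes. Partition: {1, 2, 3, 5}, {4}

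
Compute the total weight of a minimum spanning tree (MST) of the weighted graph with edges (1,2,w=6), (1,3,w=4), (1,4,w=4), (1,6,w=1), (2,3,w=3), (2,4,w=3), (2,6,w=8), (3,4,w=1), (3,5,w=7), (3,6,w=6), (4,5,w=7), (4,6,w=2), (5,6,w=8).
14 (MST edges: (1,6,w=1), (2,3,w=3), (3,4,w=1), (3,5,w=7), (4,6,w=2); sum of weights 1 + 3 + 1 + 7 + 2 = 14)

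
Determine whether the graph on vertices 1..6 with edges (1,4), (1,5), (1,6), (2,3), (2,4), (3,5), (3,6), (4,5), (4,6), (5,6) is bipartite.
No (odd cycle of length 3: 5 -> 1 -> 4 -> 5)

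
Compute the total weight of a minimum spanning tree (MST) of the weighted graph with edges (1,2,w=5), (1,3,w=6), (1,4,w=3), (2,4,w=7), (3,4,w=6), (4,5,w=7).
21 (MST edges: (1,2,w=5), (1,3,w=6), (1,4,w=3), (4,5,w=7); sum of weights 5 + 6 + 3 + 7 = 21)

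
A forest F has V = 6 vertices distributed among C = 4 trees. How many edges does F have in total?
2 (Each of the 4 component trees on V_i vertices has V_i - 1 edges; summing gives V - C = 6 - 4 = 2)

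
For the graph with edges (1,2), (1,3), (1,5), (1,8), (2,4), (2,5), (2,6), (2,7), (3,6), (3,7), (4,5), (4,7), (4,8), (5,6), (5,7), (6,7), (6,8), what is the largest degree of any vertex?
5 (attained at vertices 2, 5, 6, 7)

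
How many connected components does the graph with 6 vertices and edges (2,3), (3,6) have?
4 (components: {1}, {2, 3, 6}, {4}, {5})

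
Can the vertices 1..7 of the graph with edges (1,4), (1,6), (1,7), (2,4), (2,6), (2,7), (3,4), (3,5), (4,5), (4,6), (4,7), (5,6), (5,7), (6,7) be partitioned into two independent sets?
No (odd cycle of length 3: 7 -> 1 -> 4 -> 7)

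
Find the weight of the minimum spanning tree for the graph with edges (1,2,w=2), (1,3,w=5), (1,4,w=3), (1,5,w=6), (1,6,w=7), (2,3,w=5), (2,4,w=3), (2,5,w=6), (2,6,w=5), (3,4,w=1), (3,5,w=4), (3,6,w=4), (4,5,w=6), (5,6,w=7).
14 (MST edges: (1,2,w=2), (1,4,w=3), (3,4,w=1), (3,5,w=4), (3,6,w=4); sum of weights 2 + 3 + 1 + 4 + 4 = 14)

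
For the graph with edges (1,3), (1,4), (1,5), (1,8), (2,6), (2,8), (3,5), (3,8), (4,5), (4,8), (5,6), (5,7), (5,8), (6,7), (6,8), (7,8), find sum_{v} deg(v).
32 (handshake: sum of degrees = 2|E| = 2 x 16 = 32)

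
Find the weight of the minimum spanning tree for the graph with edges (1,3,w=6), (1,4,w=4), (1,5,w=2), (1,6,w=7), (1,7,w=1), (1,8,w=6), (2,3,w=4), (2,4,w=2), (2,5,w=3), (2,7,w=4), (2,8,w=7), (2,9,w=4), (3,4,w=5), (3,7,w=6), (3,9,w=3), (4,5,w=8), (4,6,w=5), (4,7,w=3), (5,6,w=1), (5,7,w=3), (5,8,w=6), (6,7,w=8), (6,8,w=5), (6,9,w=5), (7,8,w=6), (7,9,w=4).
21 (MST edges: (1,5,w=2), (1,7,w=1), (2,3,w=4), (2,4,w=2), (2,5,w=3), (3,9,w=3), (5,6,w=1), (6,8,w=5); sum of weights 2 + 1 + 4 + 2 + 3 + 3 + 1 + 5 = 21)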